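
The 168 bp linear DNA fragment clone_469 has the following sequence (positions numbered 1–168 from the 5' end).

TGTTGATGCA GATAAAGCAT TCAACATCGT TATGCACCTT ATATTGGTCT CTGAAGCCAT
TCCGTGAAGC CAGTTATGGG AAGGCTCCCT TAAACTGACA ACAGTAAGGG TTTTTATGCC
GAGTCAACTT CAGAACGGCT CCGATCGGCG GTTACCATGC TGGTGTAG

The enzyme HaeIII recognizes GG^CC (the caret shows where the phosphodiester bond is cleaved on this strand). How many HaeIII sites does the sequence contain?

0

No occurrence of GGCC is present in the sequence.
HaeIII does not cut: 0 sites.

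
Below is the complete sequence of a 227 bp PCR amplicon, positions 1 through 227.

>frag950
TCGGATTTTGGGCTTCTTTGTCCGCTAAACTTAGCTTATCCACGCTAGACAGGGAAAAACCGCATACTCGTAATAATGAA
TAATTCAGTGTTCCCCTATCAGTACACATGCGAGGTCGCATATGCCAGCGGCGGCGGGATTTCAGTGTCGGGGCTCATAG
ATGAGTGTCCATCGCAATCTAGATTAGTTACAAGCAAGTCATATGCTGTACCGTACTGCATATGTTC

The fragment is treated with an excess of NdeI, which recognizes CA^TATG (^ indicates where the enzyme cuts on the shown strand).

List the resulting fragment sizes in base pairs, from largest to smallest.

NdeI sites (CATATG) start at positions 119, 200, 219.
NdeI cuts after base 2 of each site, so after positions 120, 201, 220.
Linear molecule, 3 cuts → 4 fragments:
  1–120 → 120 bp
  121–201 → 81 bp
  202–220 → 19 bp
  221–227 → 7 bp
Sorted largest to smallest: 120, 81, 19, 7 bp.

120, 81, 19, 7 bp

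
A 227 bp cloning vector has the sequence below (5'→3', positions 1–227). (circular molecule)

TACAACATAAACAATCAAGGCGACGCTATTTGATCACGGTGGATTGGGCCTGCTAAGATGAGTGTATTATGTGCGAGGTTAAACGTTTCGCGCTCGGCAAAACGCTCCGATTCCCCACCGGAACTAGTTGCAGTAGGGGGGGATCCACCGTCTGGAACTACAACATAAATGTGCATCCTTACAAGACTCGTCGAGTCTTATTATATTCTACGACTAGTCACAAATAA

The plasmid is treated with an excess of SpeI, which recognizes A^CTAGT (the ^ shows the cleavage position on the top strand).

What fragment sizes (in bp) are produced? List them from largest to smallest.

137, 90 bp

SpeI sites (ACTAGT) start at positions 123, 213.
SpeI cuts after the first base of each site, so after positions 123, 213.
Circular molecule, 2 cuts → 2 fragments:
  124–213 → 90 bp
  214–227 then 1–123 → 14 + 123 = 137 bp
Sorted largest to smallest: 137, 90 bp.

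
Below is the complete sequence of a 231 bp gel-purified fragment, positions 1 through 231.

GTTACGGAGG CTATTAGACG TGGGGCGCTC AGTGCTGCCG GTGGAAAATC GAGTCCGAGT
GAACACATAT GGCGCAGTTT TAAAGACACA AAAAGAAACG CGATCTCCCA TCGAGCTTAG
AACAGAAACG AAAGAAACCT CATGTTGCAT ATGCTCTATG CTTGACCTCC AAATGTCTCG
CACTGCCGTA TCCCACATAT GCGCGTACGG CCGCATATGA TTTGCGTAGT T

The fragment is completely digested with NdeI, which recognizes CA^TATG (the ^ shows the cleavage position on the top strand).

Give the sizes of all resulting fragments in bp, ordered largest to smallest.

82, 67, 48, 18, 16 bp

NdeI sites (CATATG) start at positions 66, 148, 196, 214.
NdeI cuts after base 2 of each site, so after positions 67, 149, 197, 215.
Linear molecule, 4 cuts → 5 fragments:
  1–67 → 67 bp
  68–149 → 82 bp
  150–197 → 48 bp
  198–215 → 18 bp
  216–231 → 16 bp
Sorted largest to smallest: 82, 67, 48, 18, 16 bp.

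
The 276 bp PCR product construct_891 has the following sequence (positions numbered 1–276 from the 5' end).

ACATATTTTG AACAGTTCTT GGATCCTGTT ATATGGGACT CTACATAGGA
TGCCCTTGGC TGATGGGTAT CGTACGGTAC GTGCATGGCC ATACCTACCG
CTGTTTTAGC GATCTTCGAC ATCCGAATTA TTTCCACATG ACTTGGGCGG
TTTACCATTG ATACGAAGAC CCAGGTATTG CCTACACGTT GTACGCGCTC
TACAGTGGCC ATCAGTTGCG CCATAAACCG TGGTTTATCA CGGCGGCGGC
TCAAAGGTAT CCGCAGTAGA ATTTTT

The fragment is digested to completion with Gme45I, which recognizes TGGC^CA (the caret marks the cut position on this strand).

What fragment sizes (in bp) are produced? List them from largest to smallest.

120, 89, 67 bp

Gme45I sites (TGGCCA) start at positions 86, 206.
Gme45I cuts after base 4 of each site, so after positions 89, 209.
Linear molecule, 2 cuts → 3 fragments:
  1–89 → 89 bp
  90–209 → 120 bp
  210–276 → 67 bp
Sorted largest to smallest: 120, 89, 67 bp.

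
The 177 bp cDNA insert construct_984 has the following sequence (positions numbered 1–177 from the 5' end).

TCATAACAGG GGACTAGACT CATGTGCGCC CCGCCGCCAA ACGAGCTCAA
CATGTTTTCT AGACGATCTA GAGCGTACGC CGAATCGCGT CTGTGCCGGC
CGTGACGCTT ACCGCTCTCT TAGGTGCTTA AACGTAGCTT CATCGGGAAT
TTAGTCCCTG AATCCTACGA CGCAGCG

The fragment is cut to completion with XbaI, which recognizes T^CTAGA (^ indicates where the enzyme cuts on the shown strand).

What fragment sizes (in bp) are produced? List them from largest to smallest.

XbaI sites (TCTAGA) start at positions 58, 67.
XbaI cuts after the first base of each site, so after positions 58, 67.
Linear molecule, 2 cuts → 3 fragments:
  1–58 → 58 bp
  59–67 → 9 bp
  68–177 → 110 bp
Sorted largest to smallest: 110, 58, 9 bp.

110, 58, 9 bp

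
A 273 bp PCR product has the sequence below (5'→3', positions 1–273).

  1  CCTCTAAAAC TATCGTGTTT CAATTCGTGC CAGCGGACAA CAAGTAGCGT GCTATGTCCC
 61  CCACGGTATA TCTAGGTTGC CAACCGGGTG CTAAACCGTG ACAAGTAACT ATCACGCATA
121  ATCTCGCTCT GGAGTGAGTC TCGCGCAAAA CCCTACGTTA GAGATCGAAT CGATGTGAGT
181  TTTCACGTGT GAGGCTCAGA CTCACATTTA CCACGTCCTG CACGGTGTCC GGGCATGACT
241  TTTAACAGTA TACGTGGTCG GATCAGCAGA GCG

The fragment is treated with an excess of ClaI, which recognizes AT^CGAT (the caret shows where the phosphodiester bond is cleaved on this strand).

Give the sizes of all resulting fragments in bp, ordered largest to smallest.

170, 103 bp

The ClaI site (ATCGAT) starts at position 169.
ClaI cuts after base 2 of each site, so after position 170.
Linear molecule, 1 cut → 2 fragments:
  1–170 → 170 bp
  171–273 → 103 bp
Sorted largest to smallest: 170, 103 bp.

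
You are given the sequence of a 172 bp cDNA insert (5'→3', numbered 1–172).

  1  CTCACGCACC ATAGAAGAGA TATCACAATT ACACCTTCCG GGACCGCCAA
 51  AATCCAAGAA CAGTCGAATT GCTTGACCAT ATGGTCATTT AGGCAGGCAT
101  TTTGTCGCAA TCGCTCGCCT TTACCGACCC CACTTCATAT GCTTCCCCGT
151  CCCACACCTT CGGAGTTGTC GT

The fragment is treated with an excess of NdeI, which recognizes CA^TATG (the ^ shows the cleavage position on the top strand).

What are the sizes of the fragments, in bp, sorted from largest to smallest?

NdeI sites (CATATG) start at positions 78, 136.
NdeI cuts after base 2 of each site, so after positions 79, 137.
Linear molecule, 2 cuts → 3 fragments:
  1–79 → 79 bp
  80–137 → 58 bp
  138–172 → 35 bp
Sorted largest to smallest: 79, 58, 35 bp.

79, 58, 35 bp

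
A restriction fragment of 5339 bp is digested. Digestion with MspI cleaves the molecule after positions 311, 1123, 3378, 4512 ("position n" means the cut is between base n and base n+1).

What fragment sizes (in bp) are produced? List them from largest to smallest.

2255, 1134, 827, 812, 311 bp

Linear molecule, 4 cuts → 5 fragments:
  311 − 0 = 311 bp
  1123 − 311 = 812 bp
  3378 − 1123 = 2255 bp
  4512 − 3378 = 1134 bp
  5339 − 4512 = 827 bp
Sorted largest to smallest: 2255, 1134, 827, 812, 311 bp.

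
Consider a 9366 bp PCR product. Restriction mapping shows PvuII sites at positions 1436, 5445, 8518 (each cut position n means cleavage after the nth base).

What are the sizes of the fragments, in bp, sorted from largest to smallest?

Linear molecule, 3 cuts → 4 fragments:
  1436 − 0 = 1436 bp
  5445 − 1436 = 4009 bp
  8518 − 5445 = 3073 bp
  9366 − 8518 = 848 bp
Sorted largest to smallest: 4009, 3073, 1436, 848 bp.

4009, 3073, 1436, 848 bp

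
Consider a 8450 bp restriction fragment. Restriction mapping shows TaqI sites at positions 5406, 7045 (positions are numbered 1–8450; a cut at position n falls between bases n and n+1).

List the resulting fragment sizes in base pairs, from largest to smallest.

Linear molecule, 2 cuts → 3 fragments:
  5406 − 0 = 5406 bp
  7045 − 5406 = 1639 bp
  8450 − 7045 = 1405 bp
Sorted largest to smallest: 5406, 1639, 1405 bp.

5406, 1639, 1405 bp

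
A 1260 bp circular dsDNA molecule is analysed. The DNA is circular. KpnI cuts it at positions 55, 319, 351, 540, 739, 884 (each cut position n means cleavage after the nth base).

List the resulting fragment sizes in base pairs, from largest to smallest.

431, 264, 199, 189, 145, 32 bp

Circular molecule, 6 cuts → 6 fragments:
  319 − 55 = 264 bp
  351 − 319 = 32 bp
  540 − 351 = 189 bp
  739 − 540 = 199 bp
  884 − 739 = 145 bp
  wrap: 1260 − 884 + 55 = 431 bp
Sorted largest to smallest: 431, 264, 199, 189, 145, 32 bp.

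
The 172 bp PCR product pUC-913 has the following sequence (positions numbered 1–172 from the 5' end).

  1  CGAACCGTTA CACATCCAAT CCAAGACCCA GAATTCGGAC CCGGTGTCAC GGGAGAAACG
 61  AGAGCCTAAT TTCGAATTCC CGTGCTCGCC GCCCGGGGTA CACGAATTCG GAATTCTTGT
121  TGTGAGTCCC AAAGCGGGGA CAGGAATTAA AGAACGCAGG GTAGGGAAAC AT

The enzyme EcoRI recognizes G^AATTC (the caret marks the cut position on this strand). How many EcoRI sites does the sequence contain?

GAATTC occurs starting at positions 31, 74, 104, 111.
EcoRI cuts at 4 sites.

4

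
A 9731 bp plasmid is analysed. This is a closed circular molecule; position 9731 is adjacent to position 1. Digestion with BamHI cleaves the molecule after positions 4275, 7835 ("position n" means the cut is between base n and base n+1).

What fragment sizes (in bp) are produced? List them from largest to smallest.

6171, 3560 bp

Circular molecule, 2 cuts → 2 fragments:
  7835 − 4275 = 3560 bp
  wrap: 9731 − 7835 + 4275 = 6171 bp
Sorted largest to smallest: 6171, 3560 bp.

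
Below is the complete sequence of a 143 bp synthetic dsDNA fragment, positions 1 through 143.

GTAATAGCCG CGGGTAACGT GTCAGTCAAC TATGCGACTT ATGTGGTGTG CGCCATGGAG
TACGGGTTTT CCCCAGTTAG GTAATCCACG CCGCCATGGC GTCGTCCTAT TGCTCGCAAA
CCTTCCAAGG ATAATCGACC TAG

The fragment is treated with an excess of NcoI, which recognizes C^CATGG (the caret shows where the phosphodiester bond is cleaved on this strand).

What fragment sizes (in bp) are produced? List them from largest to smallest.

NcoI sites (CCATGG) start at positions 53, 94.
NcoI cuts after the first base of each site, so after positions 53, 94.
Linear molecule, 2 cuts → 3 fragments:
  1–53 → 53 bp
  54–94 → 41 bp
  95–143 → 49 bp
Sorted largest to smallest: 53, 49, 41 bp.

53, 49, 41 bp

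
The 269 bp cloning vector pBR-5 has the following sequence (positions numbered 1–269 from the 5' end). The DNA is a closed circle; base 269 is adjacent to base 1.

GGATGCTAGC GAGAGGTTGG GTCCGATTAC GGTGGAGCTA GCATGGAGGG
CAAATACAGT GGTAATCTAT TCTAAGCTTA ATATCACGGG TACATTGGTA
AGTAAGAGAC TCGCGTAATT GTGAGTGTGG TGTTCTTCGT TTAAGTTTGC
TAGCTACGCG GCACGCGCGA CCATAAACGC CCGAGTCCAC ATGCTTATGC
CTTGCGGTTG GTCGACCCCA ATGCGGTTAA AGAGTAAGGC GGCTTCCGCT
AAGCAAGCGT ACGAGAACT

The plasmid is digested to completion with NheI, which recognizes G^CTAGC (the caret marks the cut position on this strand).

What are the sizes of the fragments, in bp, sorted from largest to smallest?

NheI sites (GCTAGC) start at positions 5, 37, 149.
NheI cuts after the first base of each site, so after positions 5, 37, 149.
Circular molecule, 3 cuts → 3 fragments:
  6–37 → 32 bp
  38–149 → 112 bp
  150–269 then 1–5 → 120 + 5 = 125 bp
Sorted largest to smallest: 125, 112, 32 bp.

125, 112, 32 bp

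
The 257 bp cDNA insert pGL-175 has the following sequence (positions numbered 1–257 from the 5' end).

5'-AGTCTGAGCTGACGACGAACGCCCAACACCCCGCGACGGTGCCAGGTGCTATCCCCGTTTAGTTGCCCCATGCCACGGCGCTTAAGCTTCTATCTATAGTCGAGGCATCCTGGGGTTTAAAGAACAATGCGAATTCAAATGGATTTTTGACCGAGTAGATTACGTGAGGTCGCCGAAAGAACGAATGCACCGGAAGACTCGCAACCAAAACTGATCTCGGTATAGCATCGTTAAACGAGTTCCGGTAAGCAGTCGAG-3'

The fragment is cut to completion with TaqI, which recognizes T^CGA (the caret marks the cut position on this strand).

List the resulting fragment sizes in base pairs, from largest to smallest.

TaqI sites (TCGA) start at positions 100, 253.
TaqI cuts after the first base of each site, so after positions 100, 253.
Linear molecule, 2 cuts → 3 fragments:
  1–100 → 100 bp
  101–253 → 153 bp
  254–257 → 4 bp
Sorted largest to smallest: 153, 100, 4 bp.

153, 100, 4 bp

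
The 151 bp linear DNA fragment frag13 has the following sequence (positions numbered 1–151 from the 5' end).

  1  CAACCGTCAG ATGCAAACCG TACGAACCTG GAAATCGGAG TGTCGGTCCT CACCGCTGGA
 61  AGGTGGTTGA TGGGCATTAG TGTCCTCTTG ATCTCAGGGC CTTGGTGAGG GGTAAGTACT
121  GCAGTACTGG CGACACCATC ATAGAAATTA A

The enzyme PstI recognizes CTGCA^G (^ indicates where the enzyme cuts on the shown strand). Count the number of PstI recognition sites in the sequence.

CTGCAG occurs starting at position 119.
PstI cuts at 1 site.

1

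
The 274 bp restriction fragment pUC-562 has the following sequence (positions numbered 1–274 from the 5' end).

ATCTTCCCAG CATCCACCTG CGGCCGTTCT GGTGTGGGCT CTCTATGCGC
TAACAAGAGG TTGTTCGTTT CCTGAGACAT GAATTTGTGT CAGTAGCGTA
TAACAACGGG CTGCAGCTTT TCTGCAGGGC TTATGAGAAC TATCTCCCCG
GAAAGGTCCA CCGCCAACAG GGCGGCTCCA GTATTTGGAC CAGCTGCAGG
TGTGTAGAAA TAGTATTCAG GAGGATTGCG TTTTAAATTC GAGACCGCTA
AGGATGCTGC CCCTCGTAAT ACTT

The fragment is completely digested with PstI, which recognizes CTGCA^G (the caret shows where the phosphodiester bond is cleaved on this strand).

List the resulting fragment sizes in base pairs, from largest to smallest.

115, 76, 72, 11 bp

PstI sites (CTGCAG) start at positions 111, 122, 194.
PstI cuts after base 5 of each site (before the last base), so after positions 115, 126, 198.
Linear molecule, 3 cuts → 4 fragments:
  1–115 → 115 bp
  116–126 → 11 bp
  127–198 → 72 bp
  199–274 → 76 bp
Sorted largest to smallest: 115, 76, 72, 11 bp.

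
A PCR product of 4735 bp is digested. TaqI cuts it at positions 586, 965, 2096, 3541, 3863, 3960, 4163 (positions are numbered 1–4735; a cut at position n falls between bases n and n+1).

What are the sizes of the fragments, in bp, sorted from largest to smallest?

Linear molecule, 7 cuts → 8 fragments:
  586 − 0 = 586 bp
  965 − 586 = 379 bp
  2096 − 965 = 1131 bp
  3541 − 2096 = 1445 bp
  3863 − 3541 = 322 bp
  3960 − 3863 = 97 bp
  4163 − 3960 = 203 bp
  4735 − 4163 = 572 bp
Sorted largest to smallest: 1445, 1131, 586, 572, 379, 322, 203, 97 bp.

1445, 1131, 586, 572, 379, 322, 203, 97 bp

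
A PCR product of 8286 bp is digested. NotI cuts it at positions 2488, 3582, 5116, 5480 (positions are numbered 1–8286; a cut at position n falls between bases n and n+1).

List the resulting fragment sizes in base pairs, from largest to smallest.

Linear molecule, 4 cuts → 5 fragments:
  2488 − 0 = 2488 bp
  3582 − 2488 = 1094 bp
  5116 − 3582 = 1534 bp
  5480 − 5116 = 364 bp
  8286 − 5480 = 2806 bp
Sorted largest to smallest: 2806, 2488, 1534, 1094, 364 bp.

2806, 2488, 1534, 1094, 364 bp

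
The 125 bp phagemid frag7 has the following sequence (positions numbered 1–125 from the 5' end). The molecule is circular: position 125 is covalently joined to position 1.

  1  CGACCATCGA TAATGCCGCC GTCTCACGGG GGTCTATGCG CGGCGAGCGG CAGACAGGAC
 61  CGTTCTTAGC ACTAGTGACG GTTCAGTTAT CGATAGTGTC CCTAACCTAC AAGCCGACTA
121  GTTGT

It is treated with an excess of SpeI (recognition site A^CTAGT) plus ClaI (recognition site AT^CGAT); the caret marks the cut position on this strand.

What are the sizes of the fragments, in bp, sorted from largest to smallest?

64, 27, 19, 15 bp

SpeI sites (ACTAGT) start at positions 71, 117.
SpeI cuts after the first base of each site, so after positions 71, 117.
ClaI sites (ATCGAT) start at positions 6, 89.
ClaI cuts after base 2 of each site, so after positions 7, 90.
Combined cut positions: 7, 71, 90, 117.
Circular molecule, 4 cuts → 4 fragments:
  8–71 → 64 bp
  72–90 → 19 bp
  91–117 → 27 bp
  118–125 then 1–7 → 8 + 7 = 15 bp
Sorted largest to smallest: 64, 27, 19, 15 bp.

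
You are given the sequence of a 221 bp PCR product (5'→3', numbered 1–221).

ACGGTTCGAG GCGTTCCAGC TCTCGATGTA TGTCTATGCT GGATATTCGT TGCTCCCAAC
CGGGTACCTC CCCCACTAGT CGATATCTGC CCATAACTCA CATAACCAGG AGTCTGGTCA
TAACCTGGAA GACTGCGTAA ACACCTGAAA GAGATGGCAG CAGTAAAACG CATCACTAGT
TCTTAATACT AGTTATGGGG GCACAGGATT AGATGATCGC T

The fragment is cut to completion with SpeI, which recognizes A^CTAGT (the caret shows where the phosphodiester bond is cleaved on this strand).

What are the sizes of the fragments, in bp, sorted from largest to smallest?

SpeI sites (ACTAGT) start at positions 75, 175, 188.
SpeI cuts after the first base of each site, so after positions 75, 175, 188.
Linear molecule, 3 cuts → 4 fragments:
  1–75 → 75 bp
  76–175 → 100 bp
  176–188 → 13 bp
  189–221 → 33 bp
Sorted largest to smallest: 100, 75, 33, 13 bp.

100, 75, 33, 13 bp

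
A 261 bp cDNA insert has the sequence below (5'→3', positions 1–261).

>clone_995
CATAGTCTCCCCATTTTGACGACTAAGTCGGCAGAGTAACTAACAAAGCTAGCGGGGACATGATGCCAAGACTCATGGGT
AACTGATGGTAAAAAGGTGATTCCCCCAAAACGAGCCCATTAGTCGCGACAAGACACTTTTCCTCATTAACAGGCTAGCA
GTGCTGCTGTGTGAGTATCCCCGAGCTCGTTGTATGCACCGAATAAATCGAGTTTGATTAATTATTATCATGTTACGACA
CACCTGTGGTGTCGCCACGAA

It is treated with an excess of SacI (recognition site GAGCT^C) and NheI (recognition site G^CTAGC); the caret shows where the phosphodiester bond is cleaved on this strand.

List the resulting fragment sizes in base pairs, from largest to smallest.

106, 74, 48, 33 bp

The SacI site (GAGCTC) starts at position 183.
SacI cuts after base 5 of each site (before the last base), so after position 187.
NheI sites (GCTAGC) start at positions 48, 154.
NheI cuts after the first base of each site, so after positions 48, 154.
Combined cut positions: 48, 154, 187.
Linear molecule, 3 cuts → 4 fragments:
  1–48 → 48 bp
  49–154 → 106 bp
  155–187 → 33 bp
  188–261 → 74 bp
Sorted largest to smallest: 106, 74, 48, 33 bp.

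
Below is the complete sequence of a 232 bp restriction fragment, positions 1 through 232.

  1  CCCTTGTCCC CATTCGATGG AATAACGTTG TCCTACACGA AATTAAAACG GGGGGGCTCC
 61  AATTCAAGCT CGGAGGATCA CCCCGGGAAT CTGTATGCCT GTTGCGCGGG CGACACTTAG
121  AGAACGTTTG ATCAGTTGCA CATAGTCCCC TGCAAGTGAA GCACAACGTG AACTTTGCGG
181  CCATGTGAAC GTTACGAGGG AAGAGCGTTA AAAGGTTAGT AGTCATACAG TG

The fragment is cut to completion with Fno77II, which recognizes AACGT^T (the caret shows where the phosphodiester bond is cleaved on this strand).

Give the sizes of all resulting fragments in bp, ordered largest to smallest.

Fno77II sites (AACGTT) start at positions 24, 123, 188.
Fno77II cuts after base 5 of each site (before the last base), so after positions 28, 127, 192.
Linear molecule, 3 cuts → 4 fragments:
  1–28 → 28 bp
  29–127 → 99 bp
  128–192 → 65 bp
  193–232 → 40 bp
Sorted largest to smallest: 99, 65, 40, 28 bp.

99, 65, 40, 28 bp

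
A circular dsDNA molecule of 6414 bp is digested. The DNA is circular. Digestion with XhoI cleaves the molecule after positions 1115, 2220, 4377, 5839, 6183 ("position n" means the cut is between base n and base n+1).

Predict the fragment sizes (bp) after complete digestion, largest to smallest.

Circular molecule, 5 cuts → 5 fragments:
  2220 − 1115 = 1105 bp
  4377 − 2220 = 2157 bp
  5839 − 4377 = 1462 bp
  6183 − 5839 = 344 bp
  wrap: 6414 − 6183 + 1115 = 1346 bp
Sorted largest to smallest: 2157, 1462, 1346, 1105, 344 bp.

2157, 1462, 1346, 1105, 344 bp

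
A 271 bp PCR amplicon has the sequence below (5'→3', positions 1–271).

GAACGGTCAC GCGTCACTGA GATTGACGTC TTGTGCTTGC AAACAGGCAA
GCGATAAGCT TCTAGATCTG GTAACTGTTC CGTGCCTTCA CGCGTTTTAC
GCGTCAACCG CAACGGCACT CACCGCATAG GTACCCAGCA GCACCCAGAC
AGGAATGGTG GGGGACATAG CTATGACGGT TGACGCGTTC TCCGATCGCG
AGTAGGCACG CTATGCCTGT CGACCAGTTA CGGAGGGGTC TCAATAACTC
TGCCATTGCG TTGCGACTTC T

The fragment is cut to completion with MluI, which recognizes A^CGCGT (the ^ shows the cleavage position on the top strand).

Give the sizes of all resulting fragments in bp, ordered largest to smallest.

MluI sites (ACGCGT) start at positions 9, 90, 99, 183.
MluI cuts after the first base of each site, so after positions 9, 90, 99, 183.
Linear molecule, 4 cuts → 5 fragments:
  1–9 → 9 bp
  10–90 → 81 bp
  91–99 → 9 bp
  100–183 → 84 bp
  184–271 → 88 bp
Sorted largest to smallest: 88, 84, 81, 9, 9 bp.

88, 84, 81, 9, 9 bp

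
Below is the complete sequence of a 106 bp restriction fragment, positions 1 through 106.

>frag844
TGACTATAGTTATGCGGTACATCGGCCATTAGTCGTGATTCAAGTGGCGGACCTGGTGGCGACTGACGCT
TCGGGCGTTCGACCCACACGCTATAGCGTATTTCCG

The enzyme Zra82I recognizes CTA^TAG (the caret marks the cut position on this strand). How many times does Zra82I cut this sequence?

2

CTATAG occurs starting at positions 4, 91.
Zra82I cuts at 2 sites.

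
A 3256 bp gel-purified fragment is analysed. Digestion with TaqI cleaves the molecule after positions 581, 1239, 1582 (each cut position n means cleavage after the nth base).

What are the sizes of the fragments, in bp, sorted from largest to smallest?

1674, 658, 581, 343 bp

Linear molecule, 3 cuts → 4 fragments:
  581 − 0 = 581 bp
  1239 − 581 = 658 bp
  1582 − 1239 = 343 bp
  3256 − 1582 = 1674 bp
Sorted largest to smallest: 1674, 658, 581, 343 bp.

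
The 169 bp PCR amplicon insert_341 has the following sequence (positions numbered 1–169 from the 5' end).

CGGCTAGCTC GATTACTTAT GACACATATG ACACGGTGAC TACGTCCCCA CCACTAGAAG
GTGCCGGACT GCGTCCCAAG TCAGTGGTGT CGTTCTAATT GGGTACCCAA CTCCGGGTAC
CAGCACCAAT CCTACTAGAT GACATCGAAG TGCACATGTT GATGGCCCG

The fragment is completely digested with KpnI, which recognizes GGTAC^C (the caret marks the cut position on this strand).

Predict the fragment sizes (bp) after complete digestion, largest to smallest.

106, 49, 14 bp

KpnI sites (GGTACC) start at positions 102, 116.
KpnI cuts after base 5 of each site (before the last base), so after positions 106, 120.
Linear molecule, 2 cuts → 3 fragments:
  1–106 → 106 bp
  107–120 → 14 bp
  121–169 → 49 bp
Sorted largest to smallest: 106, 49, 14 bp.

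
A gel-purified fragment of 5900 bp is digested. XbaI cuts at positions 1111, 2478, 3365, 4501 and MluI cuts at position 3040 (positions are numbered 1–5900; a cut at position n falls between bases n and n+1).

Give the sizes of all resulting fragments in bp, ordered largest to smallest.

Combined cut positions (sorted): 1111, 2478, 3040, 3365, 4501.
Linear molecule, 5 cuts → 6 fragments:
  1111 − 0 = 1111 bp
  2478 − 1111 = 1367 bp
  3040 − 2478 = 562 bp
  3365 − 3040 = 325 bp
  4501 − 3365 = 1136 bp
  5900 − 4501 = 1399 bp
Sorted largest to smallest: 1399, 1367, 1136, 1111, 562, 325 bp.

1399, 1367, 1136, 1111, 562, 325 bp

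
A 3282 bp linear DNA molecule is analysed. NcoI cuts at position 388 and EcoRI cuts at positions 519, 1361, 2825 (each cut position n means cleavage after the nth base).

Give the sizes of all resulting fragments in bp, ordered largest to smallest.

Combined cut positions (sorted): 388, 519, 1361, 2825.
Linear molecule, 4 cuts → 5 fragments:
  388 − 0 = 388 bp
  519 − 388 = 131 bp
  1361 − 519 = 842 bp
  2825 − 1361 = 1464 bp
  3282 − 2825 = 457 bp
Sorted largest to smallest: 1464, 842, 457, 388, 131 bp.

1464, 842, 457, 388, 131 bp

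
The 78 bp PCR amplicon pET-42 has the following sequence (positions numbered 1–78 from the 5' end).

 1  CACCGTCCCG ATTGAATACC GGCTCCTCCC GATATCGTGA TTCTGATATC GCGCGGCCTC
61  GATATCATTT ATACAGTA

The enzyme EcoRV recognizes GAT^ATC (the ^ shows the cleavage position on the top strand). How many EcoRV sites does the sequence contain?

GATATC occurs starting at positions 31, 45, 61.
EcoRV cuts at 3 sites.

3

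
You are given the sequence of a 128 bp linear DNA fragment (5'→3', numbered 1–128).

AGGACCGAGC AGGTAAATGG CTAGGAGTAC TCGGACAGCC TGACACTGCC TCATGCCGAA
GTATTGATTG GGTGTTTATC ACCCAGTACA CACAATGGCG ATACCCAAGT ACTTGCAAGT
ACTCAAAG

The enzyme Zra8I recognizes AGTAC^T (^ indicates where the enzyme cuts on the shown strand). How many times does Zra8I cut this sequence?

3

AGTACT occurs starting at positions 26, 108, 118.
Zra8I cuts at 3 sites.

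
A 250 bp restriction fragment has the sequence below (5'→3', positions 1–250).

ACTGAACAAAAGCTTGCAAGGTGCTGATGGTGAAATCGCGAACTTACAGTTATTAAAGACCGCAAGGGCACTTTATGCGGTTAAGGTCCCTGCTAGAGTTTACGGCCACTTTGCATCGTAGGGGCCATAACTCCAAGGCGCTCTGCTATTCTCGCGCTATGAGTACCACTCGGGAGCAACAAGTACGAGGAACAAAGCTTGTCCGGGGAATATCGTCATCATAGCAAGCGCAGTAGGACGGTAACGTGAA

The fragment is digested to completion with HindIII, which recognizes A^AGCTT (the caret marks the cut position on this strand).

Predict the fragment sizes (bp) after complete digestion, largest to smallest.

HindIII sites (AAGCTT) start at positions 10, 195.
HindIII cuts after the first base of each site, so after positions 10, 195.
Linear molecule, 2 cuts → 3 fragments:
  1–10 → 10 bp
  11–195 → 185 bp
  196–250 → 55 bp
Sorted largest to smallest: 185, 55, 10 bp.

185, 55, 10 bp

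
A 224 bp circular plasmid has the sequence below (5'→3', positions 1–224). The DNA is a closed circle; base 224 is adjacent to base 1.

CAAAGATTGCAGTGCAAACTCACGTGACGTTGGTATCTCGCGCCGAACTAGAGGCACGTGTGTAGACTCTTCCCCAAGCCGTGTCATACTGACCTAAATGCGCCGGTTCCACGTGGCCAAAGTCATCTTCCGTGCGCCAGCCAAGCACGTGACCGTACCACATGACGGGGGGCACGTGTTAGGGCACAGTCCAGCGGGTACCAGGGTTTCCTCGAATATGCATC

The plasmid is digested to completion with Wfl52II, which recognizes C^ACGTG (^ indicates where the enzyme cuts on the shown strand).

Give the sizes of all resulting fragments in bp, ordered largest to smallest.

72, 55, 36, 34, 27 bp

Wfl52II sites (CACGTG) start at positions 21, 55, 110, 146, 173.
Wfl52II cuts after the first base of each site, so after positions 21, 55, 110, 146, 173.
Circular molecule, 5 cuts → 5 fragments:
  22–55 → 34 bp
  56–110 → 55 bp
  111–146 → 36 bp
  147–173 → 27 bp
  174–224 then 1–21 → 51 + 21 = 72 bp
Sorted largest to smallest: 72, 55, 36, 34, 27 bp.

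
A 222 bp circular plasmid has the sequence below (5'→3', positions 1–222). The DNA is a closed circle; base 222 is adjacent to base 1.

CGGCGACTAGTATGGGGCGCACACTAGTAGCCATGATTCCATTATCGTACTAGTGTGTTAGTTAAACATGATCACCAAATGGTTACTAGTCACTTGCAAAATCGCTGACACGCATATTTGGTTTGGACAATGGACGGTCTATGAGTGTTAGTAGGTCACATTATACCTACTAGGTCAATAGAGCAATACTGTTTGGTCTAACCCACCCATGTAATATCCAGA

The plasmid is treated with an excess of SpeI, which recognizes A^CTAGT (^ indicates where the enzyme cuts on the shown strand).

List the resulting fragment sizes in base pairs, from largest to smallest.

143, 36, 26, 17 bp

SpeI sites (ACTAGT) start at positions 6, 23, 49, 85.
SpeI cuts after the first base of each site, so after positions 6, 23, 49, 85.
Circular molecule, 4 cuts → 4 fragments:
  7–23 → 17 bp
  24–49 → 26 bp
  50–85 → 36 bp
  86–222 then 1–6 → 137 + 6 = 143 bp
Sorted largest to smallest: 143, 36, 26, 17 bp.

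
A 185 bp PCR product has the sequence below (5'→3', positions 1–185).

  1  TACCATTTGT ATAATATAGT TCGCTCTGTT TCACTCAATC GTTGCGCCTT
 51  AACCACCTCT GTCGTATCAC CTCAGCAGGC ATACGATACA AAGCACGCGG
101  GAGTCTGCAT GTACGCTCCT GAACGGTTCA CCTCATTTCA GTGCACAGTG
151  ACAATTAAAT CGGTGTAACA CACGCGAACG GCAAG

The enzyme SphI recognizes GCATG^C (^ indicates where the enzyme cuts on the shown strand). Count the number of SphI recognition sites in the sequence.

No occurrence of GCATGC is present in the sequence.
SphI does not cut: 0 sites.

0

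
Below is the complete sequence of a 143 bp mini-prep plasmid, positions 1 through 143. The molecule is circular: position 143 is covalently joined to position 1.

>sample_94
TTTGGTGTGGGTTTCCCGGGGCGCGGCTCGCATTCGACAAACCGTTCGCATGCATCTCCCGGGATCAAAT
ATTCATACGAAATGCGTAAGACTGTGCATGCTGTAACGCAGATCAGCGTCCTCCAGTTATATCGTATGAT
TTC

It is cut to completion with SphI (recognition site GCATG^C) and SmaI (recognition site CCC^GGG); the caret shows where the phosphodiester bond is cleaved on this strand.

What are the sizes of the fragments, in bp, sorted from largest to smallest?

SphI sites (GCATGC) start at positions 48, 96.
SphI cuts after base 5 of each site (before the last base), so after positions 52, 100.
SmaI sites (CCCGGG) start at positions 15, 58.
SmaI cuts after base 3 of each site, so after positions 17, 60.
Combined cut positions: 17, 52, 60, 100.
Circular molecule, 4 cuts → 4 fragments:
  18–52 → 35 bp
  53–60 → 8 bp
  61–100 → 40 bp
  101–143 then 1–17 → 43 + 17 = 60 bp
Sorted largest to smallest: 60, 40, 35, 8 bp.

60, 40, 35, 8 bp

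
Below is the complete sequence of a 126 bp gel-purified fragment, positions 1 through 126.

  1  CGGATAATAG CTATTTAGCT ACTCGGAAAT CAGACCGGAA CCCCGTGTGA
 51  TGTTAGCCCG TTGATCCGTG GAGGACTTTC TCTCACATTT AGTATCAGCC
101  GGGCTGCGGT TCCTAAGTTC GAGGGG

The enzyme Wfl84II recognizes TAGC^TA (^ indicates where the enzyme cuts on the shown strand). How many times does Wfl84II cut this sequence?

2

TAGCTA occurs starting at positions 8, 16.
Wfl84II cuts at 2 sites.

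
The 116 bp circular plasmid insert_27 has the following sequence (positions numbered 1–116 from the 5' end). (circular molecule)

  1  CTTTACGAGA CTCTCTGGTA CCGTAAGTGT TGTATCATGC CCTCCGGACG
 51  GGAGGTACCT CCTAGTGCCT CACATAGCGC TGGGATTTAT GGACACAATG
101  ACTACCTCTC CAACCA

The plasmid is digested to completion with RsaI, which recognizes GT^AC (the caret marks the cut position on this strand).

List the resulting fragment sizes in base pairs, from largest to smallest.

RsaI sites (GTAC) start at positions 18, 55.
RsaI cuts after base 2 of each site, so after positions 19, 56.
Circular molecule, 2 cuts → 2 fragments:
  20–56 → 37 bp
  57–116 then 1–19 → 60 + 19 = 79 bp
Sorted largest to smallest: 79, 37 bp.

79, 37 bp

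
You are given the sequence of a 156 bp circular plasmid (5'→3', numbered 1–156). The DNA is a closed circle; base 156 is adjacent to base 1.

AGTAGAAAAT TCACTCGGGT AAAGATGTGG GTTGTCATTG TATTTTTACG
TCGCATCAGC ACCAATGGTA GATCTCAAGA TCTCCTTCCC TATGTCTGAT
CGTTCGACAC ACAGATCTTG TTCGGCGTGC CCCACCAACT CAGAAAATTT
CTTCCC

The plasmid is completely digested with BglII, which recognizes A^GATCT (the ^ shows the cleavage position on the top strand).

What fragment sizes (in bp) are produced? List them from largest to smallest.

BglII sites (AGATCT) start at positions 70, 78, 113.
BglII cuts after the first base of each site, so after positions 70, 78, 113.
Circular molecule, 3 cuts → 3 fragments:
  71–78 → 8 bp
  79–113 → 35 bp
  114–156 then 1–70 → 43 + 70 = 113 bp
Sorted largest to smallest: 113, 35, 8 bp.

113, 35, 8 bp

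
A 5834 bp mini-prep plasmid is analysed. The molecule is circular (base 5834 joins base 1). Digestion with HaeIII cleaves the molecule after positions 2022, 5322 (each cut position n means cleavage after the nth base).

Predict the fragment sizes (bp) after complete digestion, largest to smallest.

3300, 2534 bp

Circular molecule, 2 cuts → 2 fragments:
  5322 − 2022 = 3300 bp
  wrap: 5834 − 5322 + 2022 = 2534 bp
Sorted largest to smallest: 3300, 2534 bp.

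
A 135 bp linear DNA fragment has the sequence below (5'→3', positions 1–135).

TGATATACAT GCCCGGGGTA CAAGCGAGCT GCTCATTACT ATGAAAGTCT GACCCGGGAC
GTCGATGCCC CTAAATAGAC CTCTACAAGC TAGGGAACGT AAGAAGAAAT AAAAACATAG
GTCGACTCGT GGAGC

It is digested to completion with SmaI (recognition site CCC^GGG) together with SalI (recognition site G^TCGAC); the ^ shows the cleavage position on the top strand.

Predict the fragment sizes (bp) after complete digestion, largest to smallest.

SmaI sites (CCCGGG) start at positions 12, 53.
SmaI cuts after base 3 of each site, so after positions 14, 55.
The SalI site (GTCGAC) starts at position 121.
SalI cuts after the first base of each site, so after position 121.
Combined cut positions: 14, 55, 121.
Linear molecule, 3 cuts → 4 fragments:
  1–14 → 14 bp
  15–55 → 41 bp
  56–121 → 66 bp
  122–135 → 14 bp
Sorted largest to smallest: 66, 41, 14, 14 bp.

66, 41, 14, 14 bp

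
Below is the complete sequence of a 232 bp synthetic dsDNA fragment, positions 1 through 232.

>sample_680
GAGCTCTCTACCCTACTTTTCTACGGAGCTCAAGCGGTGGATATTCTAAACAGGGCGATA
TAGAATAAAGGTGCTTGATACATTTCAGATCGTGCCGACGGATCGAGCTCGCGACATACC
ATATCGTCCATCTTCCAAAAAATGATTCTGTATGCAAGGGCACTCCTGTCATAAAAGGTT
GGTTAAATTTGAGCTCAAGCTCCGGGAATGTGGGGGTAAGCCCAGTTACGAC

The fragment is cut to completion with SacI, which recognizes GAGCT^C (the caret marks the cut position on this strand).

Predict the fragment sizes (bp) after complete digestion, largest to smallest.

SacI sites (GAGCTC) start at positions 1, 26, 105, 191.
SacI cuts after base 5 of each site (before the last base), so after positions 5, 30, 109, 195.
Linear molecule, 4 cuts → 5 fragments:
  1–5 → 5 bp
  6–30 → 25 bp
  31–109 → 79 bp
  110–195 → 86 bp
  196–232 → 37 bp
Sorted largest to smallest: 86, 79, 37, 25, 5 bp.

86, 79, 37, 25, 5 bp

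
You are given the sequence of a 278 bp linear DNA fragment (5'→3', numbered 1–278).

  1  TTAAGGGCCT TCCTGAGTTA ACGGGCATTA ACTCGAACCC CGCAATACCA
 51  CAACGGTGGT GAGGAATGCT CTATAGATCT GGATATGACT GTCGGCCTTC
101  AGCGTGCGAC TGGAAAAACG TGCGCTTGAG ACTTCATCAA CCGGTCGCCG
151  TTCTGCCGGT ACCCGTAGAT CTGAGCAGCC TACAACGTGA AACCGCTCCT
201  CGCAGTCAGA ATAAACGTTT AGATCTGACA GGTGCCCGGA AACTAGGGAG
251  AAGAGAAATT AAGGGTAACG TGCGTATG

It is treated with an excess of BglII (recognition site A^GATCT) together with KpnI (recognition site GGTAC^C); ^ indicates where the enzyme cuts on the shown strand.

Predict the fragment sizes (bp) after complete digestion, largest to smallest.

87, 75, 57, 54, 5 bp

BglII sites (AGATCT) start at positions 75, 167, 221.
BglII cuts after the first base of each site, so after positions 75, 167, 221.
The KpnI site (GGTACC) starts at position 158.
KpnI cuts after base 5 of each site (before the last base), so after position 162.
Combined cut positions: 75, 162, 167, 221.
Linear molecule, 4 cuts → 5 fragments:
  1–75 → 75 bp
  76–162 → 87 bp
  163–167 → 5 bp
  168–221 → 54 bp
  222–278 → 57 bp
Sorted largest to smallest: 87, 75, 57, 54, 5 bp.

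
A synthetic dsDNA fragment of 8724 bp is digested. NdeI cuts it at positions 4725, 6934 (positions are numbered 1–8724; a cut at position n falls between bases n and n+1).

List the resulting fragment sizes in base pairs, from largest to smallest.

4725, 2209, 1790 bp

Linear molecule, 2 cuts → 3 fragments:
  4725 − 0 = 4725 bp
  6934 − 4725 = 2209 bp
  8724 − 6934 = 1790 bp
Sorted largest to smallest: 4725, 2209, 1790 bp.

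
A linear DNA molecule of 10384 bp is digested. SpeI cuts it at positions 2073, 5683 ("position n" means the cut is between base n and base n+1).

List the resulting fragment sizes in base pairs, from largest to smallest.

Linear molecule, 2 cuts → 3 fragments:
  2073 − 0 = 2073 bp
  5683 − 2073 = 3610 bp
  10384 − 5683 = 4701 bp
Sorted largest to smallest: 4701, 3610, 2073 bp.

4701, 3610, 2073 bp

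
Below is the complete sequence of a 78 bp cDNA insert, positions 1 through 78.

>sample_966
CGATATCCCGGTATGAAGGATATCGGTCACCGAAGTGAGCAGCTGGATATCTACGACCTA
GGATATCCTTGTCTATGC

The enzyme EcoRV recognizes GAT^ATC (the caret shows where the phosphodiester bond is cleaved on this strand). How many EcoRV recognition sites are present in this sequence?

4

GATATC occurs starting at positions 2, 19, 46, 62.
EcoRV cuts at 4 sites.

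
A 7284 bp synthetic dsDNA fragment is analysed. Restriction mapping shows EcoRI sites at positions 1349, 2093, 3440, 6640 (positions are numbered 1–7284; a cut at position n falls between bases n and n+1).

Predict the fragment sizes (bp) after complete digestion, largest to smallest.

3200, 1349, 1347, 744, 644 bp

Linear molecule, 4 cuts → 5 fragments:
  1349 − 0 = 1349 bp
  2093 − 1349 = 744 bp
  3440 − 2093 = 1347 bp
  6640 − 3440 = 3200 bp
  7284 − 6640 = 644 bp
Sorted largest to smallest: 3200, 1349, 1347, 744, 644 bp.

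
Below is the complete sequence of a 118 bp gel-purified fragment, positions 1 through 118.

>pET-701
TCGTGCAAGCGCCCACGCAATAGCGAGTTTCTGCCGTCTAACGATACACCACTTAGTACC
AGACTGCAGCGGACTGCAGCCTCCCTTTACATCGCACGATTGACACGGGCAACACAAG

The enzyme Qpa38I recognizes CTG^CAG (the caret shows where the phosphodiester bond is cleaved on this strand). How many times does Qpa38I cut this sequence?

CTGCAG occurs starting at positions 64, 74.
Qpa38I cuts at 2 sites.

2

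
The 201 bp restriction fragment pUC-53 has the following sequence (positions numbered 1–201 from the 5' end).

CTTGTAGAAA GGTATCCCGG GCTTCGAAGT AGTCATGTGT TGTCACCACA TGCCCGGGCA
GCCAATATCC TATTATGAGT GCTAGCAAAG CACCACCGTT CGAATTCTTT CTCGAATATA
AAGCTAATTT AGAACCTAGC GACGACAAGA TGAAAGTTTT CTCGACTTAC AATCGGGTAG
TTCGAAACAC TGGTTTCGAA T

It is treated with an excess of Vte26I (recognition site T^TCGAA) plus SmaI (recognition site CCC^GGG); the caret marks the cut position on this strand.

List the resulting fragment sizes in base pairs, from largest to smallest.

Vte26I sites (TTCGAA) start at positions 23, 99, 181, 195.
Vte26I cuts after the first base of each site, so after positions 23, 99, 181, 195.
SmaI sites (CCCGGG) start at positions 16, 53.
SmaI cuts after base 3 of each site, so after positions 18, 55.
Combined cut positions: 18, 23, 55, 99, 181, 195.
Linear molecule, 6 cuts → 7 fragments:
  1–18 → 18 bp
  19–23 → 5 bp
  24–55 → 32 bp
  56–99 → 44 bp
  100–181 → 82 bp
  182–195 → 14 bp
  196–201 → 6 bp
Sorted largest to smallest: 82, 44, 32, 18, 14, 6, 5 bp.

82, 44, 32, 18, 14, 6, 5 bp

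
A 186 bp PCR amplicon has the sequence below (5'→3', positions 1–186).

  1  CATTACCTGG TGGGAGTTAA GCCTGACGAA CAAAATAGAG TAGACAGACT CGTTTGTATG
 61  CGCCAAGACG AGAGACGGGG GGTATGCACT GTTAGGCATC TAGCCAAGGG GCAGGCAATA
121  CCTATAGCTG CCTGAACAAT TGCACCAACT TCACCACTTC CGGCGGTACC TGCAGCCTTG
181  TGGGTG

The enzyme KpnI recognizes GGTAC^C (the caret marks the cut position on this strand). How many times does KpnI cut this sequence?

1

GGTACC occurs starting at position 165.
KpnI cuts at 1 site.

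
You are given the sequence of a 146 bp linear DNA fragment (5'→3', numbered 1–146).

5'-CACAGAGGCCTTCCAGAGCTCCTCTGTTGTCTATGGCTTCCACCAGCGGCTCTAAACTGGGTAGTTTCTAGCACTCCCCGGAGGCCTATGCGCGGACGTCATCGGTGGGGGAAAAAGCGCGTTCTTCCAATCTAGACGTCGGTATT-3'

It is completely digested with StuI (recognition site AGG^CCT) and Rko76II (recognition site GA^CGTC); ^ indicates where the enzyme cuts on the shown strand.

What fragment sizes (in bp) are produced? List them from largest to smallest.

StuI sites (AGGCCT) start at positions 6, 82.
StuI cuts after base 3 of each site, so after positions 8, 84.
Rko76II sites (GACGTC) start at positions 95, 135.
Rko76II cuts after base 2 of each site, so after positions 96, 136.
Combined cut positions: 8, 84, 96, 136.
Linear molecule, 4 cuts → 5 fragments:
  1–8 → 8 bp
  9–84 → 76 bp
  85–96 → 12 bp
  97–136 → 40 bp
  137–146 → 10 bp
Sorted largest to smallest: 76, 40, 12, 10, 8 bp.

76, 40, 12, 10, 8 bp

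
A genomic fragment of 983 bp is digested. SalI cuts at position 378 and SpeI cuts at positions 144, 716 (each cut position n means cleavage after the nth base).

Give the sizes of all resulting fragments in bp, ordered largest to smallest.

338, 267, 234, 144 bp

Combined cut positions (sorted): 144, 378, 716.
Linear molecule, 3 cuts → 4 fragments:
  144 − 0 = 144 bp
  378 − 144 = 234 bp
  716 − 378 = 338 bp
  983 − 716 = 267 bp
Sorted largest to smallest: 338, 267, 234, 144 bp.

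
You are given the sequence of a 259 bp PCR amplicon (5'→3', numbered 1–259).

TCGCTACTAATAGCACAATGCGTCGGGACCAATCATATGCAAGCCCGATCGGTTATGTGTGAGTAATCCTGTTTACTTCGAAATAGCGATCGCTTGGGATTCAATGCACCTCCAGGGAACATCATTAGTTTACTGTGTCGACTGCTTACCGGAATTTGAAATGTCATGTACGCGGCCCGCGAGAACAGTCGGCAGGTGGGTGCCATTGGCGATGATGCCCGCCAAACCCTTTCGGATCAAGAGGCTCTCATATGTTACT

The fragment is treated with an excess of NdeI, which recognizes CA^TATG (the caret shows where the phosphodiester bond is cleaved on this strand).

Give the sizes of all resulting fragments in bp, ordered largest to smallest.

215, 35, 9 bp

NdeI sites (CATATG) start at positions 34, 249.
NdeI cuts after base 2 of each site, so after positions 35, 250.
Linear molecule, 2 cuts → 3 fragments:
  1–35 → 35 bp
  36–250 → 215 bp
  251–259 → 9 bp
Sorted largest to smallest: 215, 35, 9 bp.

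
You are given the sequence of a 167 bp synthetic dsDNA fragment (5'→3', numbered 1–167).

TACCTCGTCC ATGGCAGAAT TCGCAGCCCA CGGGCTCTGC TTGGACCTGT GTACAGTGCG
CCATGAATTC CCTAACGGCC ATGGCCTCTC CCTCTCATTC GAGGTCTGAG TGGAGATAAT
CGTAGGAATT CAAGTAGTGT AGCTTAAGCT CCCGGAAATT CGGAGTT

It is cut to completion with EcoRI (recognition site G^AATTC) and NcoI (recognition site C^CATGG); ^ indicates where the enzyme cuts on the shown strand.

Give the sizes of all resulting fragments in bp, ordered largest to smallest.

EcoRI sites (GAATTC) start at positions 17, 65, 126.
EcoRI cuts after the first base of each site, so after positions 17, 65, 126.
NcoI sites (CCATGG) start at positions 9, 79.
NcoI cuts after the first base of each site, so after positions 9, 79.
Combined cut positions: 9, 17, 65, 79, 126.
Linear molecule, 5 cuts → 6 fragments:
  1–9 → 9 bp
  10–17 → 8 bp
  18–65 → 48 bp
  66–79 → 14 bp
  80–126 → 47 bp
  127–167 → 41 bp
Sorted largest to smallest: 48, 47, 41, 14, 9, 8 bp.

48, 47, 41, 14, 9, 8 bp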